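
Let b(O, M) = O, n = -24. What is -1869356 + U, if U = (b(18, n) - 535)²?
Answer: -1602067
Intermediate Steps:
U = 267289 (U = (18 - 535)² = (-517)² = 267289)
-1869356 + U = -1869356 + 267289 = -1602067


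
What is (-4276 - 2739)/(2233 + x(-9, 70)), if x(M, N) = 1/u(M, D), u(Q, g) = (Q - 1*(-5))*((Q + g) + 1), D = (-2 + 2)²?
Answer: -224480/71457 ≈ -3.1415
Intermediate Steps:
D = 0 (D = 0² = 0)
u(Q, g) = (5 + Q)*(1 + Q + g) (u(Q, g) = (Q + 5)*(1 + Q + g) = (5 + Q)*(1 + Q + g))
x(M, N) = 1/(5 + M² + 6*M) (x(M, N) = 1/(5 + M² + 5*0 + 6*M + M*0) = 1/(5 + M² + 0 + 6*M + 0) = 1/(5 + M² + 6*M))
(-4276 - 2739)/(2233 + x(-9, 70)) = (-4276 - 2739)/(2233 + 1/(5 + (-9)² + 6*(-9))) = -7015/(2233 + 1/(5 + 81 - 54)) = -7015/(2233 + 1/32) = -7015/71457/32 = -7015*32/71457 = -224480/71457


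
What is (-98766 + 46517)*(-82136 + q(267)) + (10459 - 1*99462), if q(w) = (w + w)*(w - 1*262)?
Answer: 4151930031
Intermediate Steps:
q(w) = 2*w*(-262 + w) (q(w) = (2*w)*(w - 262) = (2*w)*(-262 + w) = 2*w*(-262 + w))
(-98766 + 46517)*(-82136 + q(267)) + (10459 - 1*99462) = (-98766 + 46517)*(-82136 + 2*267*(-262 + 267)) + (10459 - 1*99462) = -52249*(-82136 + 2*267*5) + (10459 - 99462) = -52249*(-82136 + 2670) - 89003 = -52249*(-79466) - 89003 = 4152019034 - 89003 = 4151930031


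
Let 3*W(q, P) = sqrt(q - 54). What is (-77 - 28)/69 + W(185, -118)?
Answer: -35/23 + sqrt(131)/3 ≈ 2.2934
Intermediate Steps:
W(q, P) = sqrt(-54 + q)/3 (W(q, P) = sqrt(q - 54)/3 = sqrt(-54 + q)/3)
(-77 - 28)/69 + W(185, -118) = (-77 - 28)/69 + sqrt(-54 + 185)/3 = -105*1/69 + sqrt(131)/3 = -35/23 + sqrt(131)/3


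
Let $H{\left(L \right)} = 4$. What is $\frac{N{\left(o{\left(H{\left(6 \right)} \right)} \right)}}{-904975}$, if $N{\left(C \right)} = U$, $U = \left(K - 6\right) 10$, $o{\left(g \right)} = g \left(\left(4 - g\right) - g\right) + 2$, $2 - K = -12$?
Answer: $- \frac{16}{180995} \approx -8.84 \cdot 10^{-5}$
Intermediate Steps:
$K = 14$ ($K = 2 - -12 = 2 + 12 = 14$)
$o{\left(g \right)} = 2 + g \left(4 - 2 g\right)$ ($o{\left(g \right)} = g \left(4 - 2 g\right) + 2 = 2 + g \left(4 - 2 g\right)$)
$U = 80$ ($U = \left(14 - 6\right) 10 = 8 \cdot 10 = 80$)
$N{\left(C \right)} = 80$
$\frac{N{\left(o{\left(H{\left(6 \right)} \right)} \right)}}{-904975} = \frac{80}{-904975} = 80 \left(- \frac{1}{904975}\right) = - \frac{16}{180995}$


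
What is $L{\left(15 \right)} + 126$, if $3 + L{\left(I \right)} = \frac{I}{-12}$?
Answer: $\frac{487}{4} \approx 121.75$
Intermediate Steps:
$L{\left(I \right)} = -3 - \frac{I}{12}$ ($L{\left(I \right)} = -3 + \frac{I}{-12} = -3 + I \left(- \frac{1}{12}\right) = -3 - \frac{I}{12}$)
$L{\left(15 \right)} + 126 = \left(-3 - \frac{5}{4}\right) + 126 = - \frac{17}{4} + 126 = \frac{487}{4}$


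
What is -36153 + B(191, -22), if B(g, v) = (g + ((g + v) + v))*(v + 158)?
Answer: 9815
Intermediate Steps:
B(g, v) = (158 + v)*(2*g + 2*v) (B(g, v) = (g + (g + 2*v))*(158 + v) = (2*g + 2*v)*(158 + v) = (158 + v)*(2*g + 2*v))
-36153 + B(191, -22) = -36153 + (2*(-22)**2 + 316*191 + 316*(-22) + 2*191*(-22)) = -36153 + (2*484 + 60356 - 6952 - 8404) = -36153 + (968 + 60356 - 6952 - 8404) = -36153 + 45968 = 9815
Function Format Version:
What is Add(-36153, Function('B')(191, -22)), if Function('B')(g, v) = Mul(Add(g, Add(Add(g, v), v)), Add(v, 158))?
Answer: 9815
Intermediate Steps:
Function('B')(g, v) = Mul(Add(158, v), Add(Mul(2, g), Mul(2, v))) (Function('B')(g, v) = Mul(Add(g, Add(g, Mul(2, v))), Add(158, v)) = Mul(Add(Mul(2, g), Mul(2, v)), Add(158, v)) = Mul(Add(158, v), Add(Mul(2, g), Mul(2, v))))
Add(-36153, Function('B')(191, -22)) = Add(-36153, Add(Mul(2, Pow(-22, 2)), Mul(316, 191), Mul(316, -22), Mul(2, 191, -22))) = Add(-36153, Add(Mul(2, 484), 60356, -6952, -8404)) = Add(-36153, Add(968, 60356, -6952, -8404)) = Add(-36153, 45968) = 9815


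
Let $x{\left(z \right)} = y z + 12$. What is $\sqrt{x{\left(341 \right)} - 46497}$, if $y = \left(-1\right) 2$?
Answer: $i \sqrt{47167} \approx 217.18 i$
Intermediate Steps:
$y = -2$
$x{\left(z \right)} = 12 - 2 z$ ($x{\left(z \right)} = - 2 z + 12 = 12 - 2 z$)
$\sqrt{x{\left(341 \right)} - 46497} = \sqrt{\left(12 - 682\right) - 46497} = \sqrt{-670 - 46497} = \sqrt{-47167} = i \sqrt{47167}$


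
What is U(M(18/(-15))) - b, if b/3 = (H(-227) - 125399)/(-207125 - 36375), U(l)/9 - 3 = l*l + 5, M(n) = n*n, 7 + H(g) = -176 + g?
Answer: 108494337/1217500 ≈ 89.112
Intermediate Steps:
H(g) = -183 + g (H(g) = -7 + (-176 + g) = -183 + g)
M(n) = n²
U(l) = 72 + 9*l² (U(l) = 27 + 9*(l*l + 5) = 27 + 9*(l² + 5) = 27 + 9*(5 + l²) = 27 + (45 + 9*l²) = 72 + 9*l²)
b = 377427/243500 (b = 3*(((-183 - 227) - 125399)/(-207125 - 36375)) = 3*((-410 - 125399)/(-243500)) = 3*(-125809*(-1/243500)) = 3*(125809/243500) = 377427/243500 ≈ 1.5500)
U(M(18/(-15))) - b = (72 + 9*((18/(-15))²)²) - 1*377427/243500 = (72 + 9*((18*(-1/15))²)²) - 377427/243500 = (72 + 9*((-6/5)²)²) - 377427/243500 = (72 + 9*(36/25)²) - 377427/243500 = (72 + 9*(1296/625)) - 377427/243500 = (72 + 11664/625) - 377427/243500 = 56664/625 - 377427/243500 = 108494337/1217500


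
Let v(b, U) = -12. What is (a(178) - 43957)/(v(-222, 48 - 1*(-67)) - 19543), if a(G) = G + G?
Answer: 43601/19555 ≈ 2.2297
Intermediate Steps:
a(G) = 2*G
(a(178) - 43957)/(v(-222, 48 - 1*(-67)) - 19543) = (2*178 - 43957)/(-12 - 19543) = (356 - 43957)/(-19555) = -43601*(-1/19555) = 43601/19555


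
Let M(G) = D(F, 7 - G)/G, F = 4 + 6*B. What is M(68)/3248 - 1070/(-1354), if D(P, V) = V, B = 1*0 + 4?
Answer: 118120943/149524928 ≈ 0.78998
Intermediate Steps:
B = 4 (B = 0 + 4 = 4)
F = 28 (F = 4 + 6*4 = 4 + 24 = 28)
M(G) = (7 - G)/G
M(68)/3248 - 1070/(-1354) = ((7 - 1*68)/68)/3248 - 1070/(-1354) = ((7 - 68)/68)*(1/3248) - 1070*(-1/1354) = ((1/68)*(-61))*(1/3248) + 535/677 = -61/68*1/3248 + 535/677 = -61/220864 + 535/677 = 118120943/149524928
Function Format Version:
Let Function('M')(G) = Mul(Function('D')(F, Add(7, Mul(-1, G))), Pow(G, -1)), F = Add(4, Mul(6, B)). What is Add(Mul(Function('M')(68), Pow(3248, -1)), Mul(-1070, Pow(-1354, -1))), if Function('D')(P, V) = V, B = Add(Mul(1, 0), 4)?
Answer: Rational(118120943, 149524928) ≈ 0.78998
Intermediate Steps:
B = 4 (B = Add(0, 4) = 4)
F = 28 (F = Add(4, Mul(6, 4)) = Add(4, 24) = 28)
Function('M')(G) = Mul(Pow(G, -1), Add(7, Mul(-1, G))) (Function('M')(G) = Mul(Add(7, Mul(-1, G)), Pow(G, -1)) = Mul(Pow(G, -1), Add(7, Mul(-1, G))))
Add(Mul(Function('M')(68), Pow(3248, -1)), Mul(-1070, Pow(-1354, -1))) = Add(Mul(Mul(Pow(68, -1), Add(7, Mul(-1, 68))), Pow(3248, -1)), Mul(-1070, Pow(-1354, -1))) = Add(Mul(Mul(Rational(1, 68), Add(7, -68)), Rational(1, 3248)), Mul(-1070, Rational(-1, 1354))) = Add(Mul(Mul(Rational(1, 68), -61), Rational(1, 3248)), Rational(535, 677)) = Add(Mul(Rational(-61, 68), Rational(1, 3248)), Rational(535, 677)) = Add(Rational(-61, 220864), Rational(535, 677)) = Rational(118120943, 149524928)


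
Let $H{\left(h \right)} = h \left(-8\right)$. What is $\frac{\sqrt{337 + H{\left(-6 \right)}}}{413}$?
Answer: $\frac{\sqrt{385}}{413} \approx 0.047509$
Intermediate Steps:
$H{\left(h \right)} = - 8 h$
$\frac{\sqrt{337 + H{\left(-6 \right)}}}{413} = \frac{\sqrt{337 - -48}}{413} = \sqrt{337 + 48} \cdot \frac{1}{413} = \sqrt{385} \cdot \frac{1}{413} = \frac{\sqrt{385}}{413}$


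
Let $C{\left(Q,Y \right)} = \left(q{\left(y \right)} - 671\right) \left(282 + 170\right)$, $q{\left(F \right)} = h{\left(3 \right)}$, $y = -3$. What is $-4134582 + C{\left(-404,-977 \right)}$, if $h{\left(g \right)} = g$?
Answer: $-4436518$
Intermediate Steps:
$q{\left(F \right)} = 3$
$C{\left(Q,Y \right)} = -301936$ ($C{\left(Q,Y \right)} = \left(3 - 671\right) \left(282 + 170\right) = \left(-668\right) 452 = -301936$)
$-4134582 + C{\left(-404,-977 \right)} = -4134582 - 301936 = -4436518$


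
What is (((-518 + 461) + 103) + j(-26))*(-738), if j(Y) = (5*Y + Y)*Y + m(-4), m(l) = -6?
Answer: -3022848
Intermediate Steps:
j(Y) = -6 + 6*Y² (j(Y) = (5*Y + Y)*Y - 6 = (6*Y)*Y - 6 = 6*Y² - 6 = -6 + 6*Y²)
(((-518 + 461) + 103) + j(-26))*(-738) = (((-518 + 461) + 103) + (-6 + 6*(-26)²))*(-738) = ((-57 + 103) + (-6 + 6*676))*(-738) = (46 + (-6 + 4056))*(-738) = (46 + 4050)*(-738) = 4096*(-738) = -3022848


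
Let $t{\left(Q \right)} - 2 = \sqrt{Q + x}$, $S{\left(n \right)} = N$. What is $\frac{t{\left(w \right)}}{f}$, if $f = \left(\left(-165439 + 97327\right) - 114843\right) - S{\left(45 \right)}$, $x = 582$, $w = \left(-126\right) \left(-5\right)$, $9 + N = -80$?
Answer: $- \frac{1}{91433} - \frac{\sqrt{303}}{91433} \approx -0.00020132$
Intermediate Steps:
$N = -89$ ($N = -9 - 80 = -89$)
$S{\left(n \right)} = -89$
$w = 630$
$f = -182866$ ($f = \left(\left(-165439 + 97327\right) - 114843\right) - -89 = \left(-68112 - 114843\right) + 89 = -182955 + 89 = -182866$)
$t{\left(Q \right)} = 2 + \sqrt{582 + Q}$ ($t{\left(Q \right)} = 2 + \sqrt{Q + 582} = 2 + \sqrt{582 + Q}$)
$\frac{t{\left(w \right)}}{f} = \frac{2 + \sqrt{582 + 630}}{-182866} = \left(2 + \sqrt{1212}\right) \left(- \frac{1}{182866}\right) = \left(2 + 2 \sqrt{303}\right) \left(- \frac{1}{182866}\right) = - \frac{1}{91433} - \frac{\sqrt{303}}{91433}$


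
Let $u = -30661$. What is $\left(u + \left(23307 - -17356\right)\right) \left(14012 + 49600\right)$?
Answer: $636247224$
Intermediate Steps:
$\left(u + \left(23307 - -17356\right)\right) \left(14012 + 49600\right) = \left(-30661 + \left(23307 - -17356\right)\right) \left(14012 + 49600\right) = \left(-30661 + \left(23307 + 17356\right)\right) 63612 = \left(-30661 + 40663\right) 63612 = 10002 \cdot 63612 = 636247224$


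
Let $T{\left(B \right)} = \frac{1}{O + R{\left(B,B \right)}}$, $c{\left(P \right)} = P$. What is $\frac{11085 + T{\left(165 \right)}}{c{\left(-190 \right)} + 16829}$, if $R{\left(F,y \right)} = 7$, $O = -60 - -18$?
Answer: $\frac{387974}{582365} \approx 0.6662$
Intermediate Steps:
$O = -42$ ($O = -60 + 18 = -42$)
$T{\left(B \right)} = - \frac{1}{35}$ ($T{\left(B \right)} = \frac{1}{-42 + 7} = \frac{1}{-35} = - \frac{1}{35}$)
$\frac{11085 + T{\left(165 \right)}}{c{\left(-190 \right)} + 16829} = \frac{11085 - \frac{1}{35}}{-190 + 16829} = \frac{387974}{35 \cdot 16639} = \frac{387974}{35} \cdot \frac{1}{16639} = \frac{387974}{582365}$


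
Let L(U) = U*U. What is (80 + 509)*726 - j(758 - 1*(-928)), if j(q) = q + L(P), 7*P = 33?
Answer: 20869383/49 ≈ 4.2591e+5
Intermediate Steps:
P = 33/7 (P = (1/7)*33 = 33/7 ≈ 4.7143)
L(U) = U**2
j(q) = 1089/49 + q (j(q) = q + (33/7)**2 = q + 1089/49 = 1089/49 + q)
(80 + 509)*726 - j(758 - 1*(-928)) = (80 + 509)*726 - (1089/49 + (758 - 1*(-928))) = 589*726 - (1089/49 + (758 + 928)) = 427614 - (1089/49 + 1686) = 427614 - 1*83703/49 = 427614 - 83703/49 = 20869383/49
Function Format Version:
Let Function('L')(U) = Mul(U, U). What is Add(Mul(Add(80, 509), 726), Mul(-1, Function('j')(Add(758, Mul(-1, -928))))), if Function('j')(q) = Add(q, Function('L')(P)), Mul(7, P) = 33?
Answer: Rational(20869383, 49) ≈ 4.2591e+5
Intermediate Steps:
P = Rational(33, 7) (P = Mul(Rational(1, 7), 33) = Rational(33, 7) ≈ 4.7143)
Function('L')(U) = Pow(U, 2)
Function('j')(q) = Add(Rational(1089, 49), q) (Function('j')(q) = Add(q, Pow(Rational(33, 7), 2)) = Add(q, Rational(1089, 49)) = Add(Rational(1089, 49), q))
Add(Mul(Add(80, 509), 726), Mul(-1, Function('j')(Add(758, Mul(-1, -928))))) = Add(Mul(Add(80, 509), 726), Mul(-1, Add(Rational(1089, 49), Add(758, Mul(-1, -928))))) = Add(Mul(589, 726), Mul(-1, Add(Rational(1089, 49), Add(758, 928)))) = Add(427614, Mul(-1, Add(Rational(1089, 49), 1686))) = Add(427614, Mul(-1, Rational(83703, 49))) = Add(427614, Rational(-83703, 49)) = Rational(20869383, 49)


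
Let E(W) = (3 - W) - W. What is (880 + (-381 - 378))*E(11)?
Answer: -2299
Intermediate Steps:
E(W) = 3 - 2*W
(880 + (-381 - 378))*E(11) = (880 + (-381 - 378))*(3 - 2*11) = (880 - 759)*(3 - 22) = 121*(-19) = -2299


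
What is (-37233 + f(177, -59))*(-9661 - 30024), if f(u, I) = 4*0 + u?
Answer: 1470567360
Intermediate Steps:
f(u, I) = u (f(u, I) = 0 + u = u)
(-37233 + f(177, -59))*(-9661 - 30024) = (-37233 + 177)*(-9661 - 30024) = -37056*(-39685) = 1470567360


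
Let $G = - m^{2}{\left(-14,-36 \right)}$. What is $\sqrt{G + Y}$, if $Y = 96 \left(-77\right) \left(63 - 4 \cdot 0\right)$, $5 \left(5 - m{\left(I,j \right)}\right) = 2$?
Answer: $\frac{i \sqrt{11642929}}{5} \approx 682.43 i$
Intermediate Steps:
$m{\left(I,j \right)} = \frac{23}{5}$ ($m{\left(I,j \right)} = 5 - \frac{2}{5} = \frac{23}{5}$)
$Y = -465696$ ($Y = - 7392 \left(63 - 0\right) = - 7392 \left(63 + 0\right) = \left(-7392\right) 63 = -465696$)
$G = - \frac{529}{25}$ ($G = - \left(\frac{23}{5}\right)^{2} = \left(-1\right) \frac{529}{25} = - \frac{529}{25} \approx -21.16$)
$\sqrt{G + Y} = \sqrt{- \frac{529}{25} - 465696} = \sqrt{- \frac{11642929}{25}} = \frac{i \sqrt{11642929}}{5}$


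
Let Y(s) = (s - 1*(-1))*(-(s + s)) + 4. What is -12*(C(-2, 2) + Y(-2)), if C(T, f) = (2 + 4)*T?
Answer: 144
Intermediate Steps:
C(T, f) = 6*T
Y(s) = 4 - 2*s*(1 + s) (Y(s) = (s + 1)*(-2*s) + 4 = (1 + s)*(-2*s) + 4 = -2*s*(1 + s) + 4 = 4 - 2*s*(1 + s))
-12*(C(-2, 2) + Y(-2)) = -12*(6*(-2) + (4 - 2*(-2) - 2*(-2)**2)) = -12*(-12 + (4 + 4 - 2*4)) = -12*(-12 + (4 + 4 - 8)) = -12*(-12 + 0) = -12*(-12) = 144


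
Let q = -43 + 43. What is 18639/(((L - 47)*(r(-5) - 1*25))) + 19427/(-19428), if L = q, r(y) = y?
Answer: 55787737/4565580 ≈ 12.219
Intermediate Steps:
q = 0
L = 0
18639/(((L - 47)*(r(-5) - 1*25))) + 19427/(-19428) = 18639/(((0 - 47)*(-5 - 1*25))) + 19427/(-19428) = 18639/((-47*(-5 - 25))) + 19427*(-1/19428) = 18639/((-47*(-30))) - 19427/19428 = 18639/1410 - 19427/19428 = 18639*(1/1410) - 19427/19428 = 6213/470 - 19427/19428 = 55787737/4565580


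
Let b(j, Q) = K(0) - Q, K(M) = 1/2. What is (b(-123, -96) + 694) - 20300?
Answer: -39019/2 ≈ -19510.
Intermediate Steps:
K(M) = ½
b(j, Q) = ½ - Q
(b(-123, -96) + 694) - 20300 = ((½ - 1*(-96)) + 694) - 20300 = ((½ + 96) + 694) - 20300 = (193/2 + 694) - 20300 = 1581/2 - 20300 = -39019/2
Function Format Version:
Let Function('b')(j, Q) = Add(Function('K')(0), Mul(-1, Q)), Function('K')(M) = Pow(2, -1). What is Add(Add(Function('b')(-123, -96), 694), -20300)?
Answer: Rational(-39019, 2) ≈ -19510.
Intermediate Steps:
Function('K')(M) = Rational(1, 2)
Function('b')(j, Q) = Add(Rational(1, 2), Mul(-1, Q))
Add(Add(Function('b')(-123, -96), 694), -20300) = Add(Add(Add(Rational(1, 2), Mul(-1, -96)), 694), -20300) = Add(Add(Add(Rational(1, 2), 96), 694), -20300) = Add(Add(Rational(193, 2), 694), -20300) = Add(Rational(1581, 2), -20300) = Rational(-39019, 2)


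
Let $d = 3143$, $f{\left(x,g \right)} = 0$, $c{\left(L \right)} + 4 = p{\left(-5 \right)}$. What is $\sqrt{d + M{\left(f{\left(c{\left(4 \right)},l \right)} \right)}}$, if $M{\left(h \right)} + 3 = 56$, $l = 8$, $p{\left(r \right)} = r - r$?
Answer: $2 \sqrt{799} \approx 56.533$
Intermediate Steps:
$p{\left(r \right)} = 0$
$c{\left(L \right)} = -4$ ($c{\left(L \right)} = -4 + 0 = -4$)
$M{\left(h \right)} = 53$ ($M{\left(h \right)} = -3 + 56 = 53$)
$\sqrt{d + M{\left(f{\left(c{\left(4 \right)},l \right)} \right)}} = \sqrt{3143 + 53} = \sqrt{3196} = 2 \sqrt{799}$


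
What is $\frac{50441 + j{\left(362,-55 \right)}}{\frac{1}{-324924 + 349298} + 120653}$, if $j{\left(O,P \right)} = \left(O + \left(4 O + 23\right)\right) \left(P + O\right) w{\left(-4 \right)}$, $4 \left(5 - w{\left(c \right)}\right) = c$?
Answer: $\frac{83525481298}{2940796223} \approx 28.402$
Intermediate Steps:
$w{\left(c \right)} = 5 - \frac{c}{4}$
$j{\left(O,P \right)} = 6 \left(23 + 5 O\right) \left(O + P\right)$ ($j{\left(O,P \right)} = \left(O + \left(4 O + 23\right)\right) \left(P + O\right) \left(5 - -1\right) = \left(O + \left(23 + 4 O\right)\right) \left(O + P\right) \left(5 + 1\right) = \left(23 + 5 O\right) \left(O + P\right) 6 = 6 \left(23 + 5 O\right) \left(O + P\right)$)
$\frac{50441 + j{\left(362,-55 \right)}}{\frac{1}{-324924 + 349298} + 120653} = \frac{50441 + \left(30 \cdot 362^{2} + 138 \cdot 362 + 138 \left(-55\right) + 30 \cdot 362 \left(-55\right)\right)}{\frac{1}{-324924 + 349298} + 120653} = \frac{50441 + \left(30 \cdot 131044 + 49956 - 7590 - 597300\right)}{\frac{1}{24374} + 120653} = \frac{50441 + \left(3931320 + 49956 - 7590 - 597300\right)}{\frac{1}{24374} + 120653} = \frac{50441 + 3376386}{\frac{2940796223}{24374}} = 3426827 \cdot \frac{24374}{2940796223} = \frac{83525481298}{2940796223}$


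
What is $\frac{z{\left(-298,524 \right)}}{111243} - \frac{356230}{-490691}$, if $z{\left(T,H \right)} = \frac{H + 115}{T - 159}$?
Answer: $\frac{6036575118727}{8315258027747} \approx 0.72596$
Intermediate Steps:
$z{\left(T,H \right)} = \frac{115 + H}{-159 + T}$
$\frac{z{\left(-298,524 \right)}}{111243} - \frac{356230}{-490691} = \frac{\frac{1}{-159 - 298} \left(115 + 524\right)}{111243} - \frac{356230}{-490691} = \frac{1}{-457} \cdot 639 \cdot \frac{1}{111243} - - \frac{356230}{490691} = \left(- \frac{1}{457}\right) 639 \cdot \frac{1}{111243} + \frac{356230}{490691} = \left(- \frac{639}{457}\right) \frac{1}{111243} + \frac{356230}{490691} = - \frac{213}{16946017} + \frac{356230}{490691} = \frac{6036575118727}{8315258027747}$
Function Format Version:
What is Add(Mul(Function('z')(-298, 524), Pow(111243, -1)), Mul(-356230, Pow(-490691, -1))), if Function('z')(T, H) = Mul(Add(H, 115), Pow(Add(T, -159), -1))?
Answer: Rational(6036575118727, 8315258027747) ≈ 0.72596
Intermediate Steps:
Function('z')(T, H) = Mul(Pow(Add(-159, T), -1), Add(115, H)) (Function('z')(T, H) = Mul(Add(115, H), Pow(Add(-159, T), -1)) = Mul(Pow(Add(-159, T), -1), Add(115, H)))
Add(Mul(Function('z')(-298, 524), Pow(111243, -1)), Mul(-356230, Pow(-490691, -1))) = Add(Mul(Mul(Pow(Add(-159, -298), -1), Add(115, 524)), Pow(111243, -1)), Mul(-356230, Pow(-490691, -1))) = Add(Mul(Mul(Pow(-457, -1), 639), Rational(1, 111243)), Mul(-356230, Rational(-1, 490691))) = Add(Mul(Mul(Rational(-1, 457), 639), Rational(1, 111243)), Rational(356230, 490691)) = Add(Mul(Rational(-639, 457), Rational(1, 111243)), Rational(356230, 490691)) = Add(Rational(-213, 16946017), Rational(356230, 490691)) = Rational(6036575118727, 8315258027747)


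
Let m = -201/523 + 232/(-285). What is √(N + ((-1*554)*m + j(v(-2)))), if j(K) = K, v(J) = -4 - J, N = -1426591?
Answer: I*√31680427476065955/149055 ≈ 1194.1*I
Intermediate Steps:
m = -178621/149055 (m = -201*1/523 + 232*(-1/285) = -201/523 - 232/285 = -178621/149055 ≈ -1.1984)
√(N + ((-1*554)*m + j(v(-2)))) = √(-1426591 + (-1*554*(-178621/149055) + (-4 - 1*(-2)))) = √(-1426591 + (-554*(-178621/149055) + (-4 + 2))) = √(-1426591 + (98956034/149055 - 2)) = √(-1426591 + 98657924/149055) = √(-212541863581/149055) = I*√31680427476065955/149055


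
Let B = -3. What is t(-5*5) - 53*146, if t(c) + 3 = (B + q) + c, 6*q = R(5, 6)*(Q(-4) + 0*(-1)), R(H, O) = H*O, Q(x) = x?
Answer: -7789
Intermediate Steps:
q = -20 (q = ((5*6)*(-4 + 0*(-1)))/6 = (30*(-4 + 0))/6 = (30*(-4))/6 = (1/6)*(-120) = -20)
t(c) = -26 + c (t(c) = -3 + ((-3 - 20) + c) = -3 + (-23 + c) = -26 + c)
t(-5*5) - 53*146 = (-26 - 5*5) - 53*146 = (-26 - 25) - 7738 = -51 - 7738 = -7789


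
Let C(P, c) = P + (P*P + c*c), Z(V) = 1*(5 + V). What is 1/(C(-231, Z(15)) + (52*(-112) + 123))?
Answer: 1/47829 ≈ 2.0908e-5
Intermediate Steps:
Z(V) = 5 + V
C(P, c) = P + P² + c² (C(P, c) = P + (P² + c²) = P + P² + c²)
1/(C(-231, Z(15)) + (52*(-112) + 123)) = 1/((-231 + (-231)² + (5 + 15)²) + (52*(-112) + 123)) = 1/((-231 + 53361 + 20²) + (-5824 + 123)) = 1/((-231 + 53361 + 400) - 5701) = 1/(53530 - 5701) = 1/47829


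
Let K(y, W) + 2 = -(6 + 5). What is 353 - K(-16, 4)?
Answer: 366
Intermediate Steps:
K(y, W) = -13 (K(y, W) = -2 - (6 + 5) = -2 - 1*11 = -2 - 11 = -13)
353 - K(-16, 4) = 353 - 1*(-13) = 353 + 13 = 366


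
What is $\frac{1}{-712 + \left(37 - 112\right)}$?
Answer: $- \frac{1}{787} \approx -0.0012706$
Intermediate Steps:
$\frac{1}{-712 + \left(37 - 112\right)} = \frac{1}{-712 - 75} = \frac{1}{-787} = - \frac{1}{787}$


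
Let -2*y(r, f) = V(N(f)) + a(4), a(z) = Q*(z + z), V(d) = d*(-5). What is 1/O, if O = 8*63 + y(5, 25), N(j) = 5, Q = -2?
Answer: 2/1049 ≈ 0.0019066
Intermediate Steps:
V(d) = -5*d
a(z) = -4*z (a(z) = -2*(z + z) = -4*z)
y(r, f) = 41/2 (y(r, f) = -(-5*5 - 4*4)/2 = -(-25 - 16)/2 = -1/2*(-41) = 41/2)
O = 1049/2 (O = 8*63 + 41/2 = 504 + 41/2 = 1049/2 ≈ 524.50)
1/O = 1/(1049/2) = 2/1049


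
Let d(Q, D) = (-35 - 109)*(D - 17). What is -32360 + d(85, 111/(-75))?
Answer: -742472/25 ≈ -29699.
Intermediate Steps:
d(Q, D) = 2448 - 144*D (d(Q, D) = -144*(-17 + D) = 2448 - 144*D)
-32360 + d(85, 111/(-75)) = -32360 + (2448 - 15984/(-75)) = -32360 + (2448 - 15984*(-1)/75) = -32360 + (2448 - 144*(-37/25)) = -32360 + (2448 + 5328/25) = -32360 + 66528/25 = -742472/25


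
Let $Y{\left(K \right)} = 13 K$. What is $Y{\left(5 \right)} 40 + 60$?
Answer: $2660$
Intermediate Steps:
$Y{\left(5 \right)} 40 + 60 = 13 \cdot 5 \cdot 40 + 60 = 65 \cdot 40 + 60 = 2600 + 60 = 2660$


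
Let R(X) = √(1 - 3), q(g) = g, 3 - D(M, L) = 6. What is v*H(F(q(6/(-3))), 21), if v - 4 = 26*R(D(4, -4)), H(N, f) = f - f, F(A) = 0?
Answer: 0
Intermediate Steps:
D(M, L) = -3 (D(M, L) = 3 - 1*6 = 3 - 6 = -3)
R(X) = I*√2 (R(X) = √(-2) = I*√2)
H(N, f) = 0
v = 4 + 26*I*√2 (v = 4 + 26*(I*√2) = 4 + 26*I*√2 ≈ 4.0 + 36.77*I)
v*H(F(q(6/(-3))), 21) = (4 + 26*I*√2)*0 = 0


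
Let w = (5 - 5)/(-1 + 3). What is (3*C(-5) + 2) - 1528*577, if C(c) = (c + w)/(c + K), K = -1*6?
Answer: -9698179/11 ≈ -8.8165e+5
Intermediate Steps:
K = -6
w = 0 (w = 0/2 = 0*(½) = 0)
C(c) = c/(-6 + c) (C(c) = (c + 0)/(c - 6) = c/(-6 + c))
(3*C(-5) + 2) - 1528*577 = (3*(-5/(-6 - 5)) + 2) - 1528*577 = (3*(-5/(-11)) + 2) - 881656 = (3*(-5*(-1/11)) + 2) - 881656 = (3*(5/11) + 2) - 881656 = (15/11 + 2) - 881656 = 37/11 - 881656 = -9698179/11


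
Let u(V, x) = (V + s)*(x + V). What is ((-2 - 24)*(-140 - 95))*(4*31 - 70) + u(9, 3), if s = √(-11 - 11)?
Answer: 330048 + 12*I*√22 ≈ 3.3005e+5 + 56.285*I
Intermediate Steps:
s = I*√22 (s = √(-22) = I*√22 ≈ 4.6904*I)
u(V, x) = (V + x)*(V + I*√22) (u(V, x) = (V + I*√22)*(x + V) = (V + I*√22)*(V + x) = (V + x)*(V + I*√22))
((-2 - 24)*(-140 - 95))*(4*31 - 70) + u(9, 3) = ((-2 - 24)*(-140 - 95))*(4*31 - 70) + (9² + 9*3 + I*9*√22 + I*3*√22) = (-26*(-235))*(124 - 70) + (81 + 27 + 9*I*√22 + 3*I*√22) = 6110*54 + (108 + 12*I*√22) = 329940 + (108 + 12*I*√22) = 330048 + 12*I*√22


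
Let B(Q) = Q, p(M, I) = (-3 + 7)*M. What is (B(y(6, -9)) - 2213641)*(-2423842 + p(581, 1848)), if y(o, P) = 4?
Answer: 5360361840966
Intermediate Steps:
p(M, I) = 4*M
(B(y(6, -9)) - 2213641)*(-2423842 + p(581, 1848)) = (4 - 2213641)*(-2423842 + 4*581) = -2213637*(-2423842 + 2324) = -2213637*(-2421518) = 5360361840966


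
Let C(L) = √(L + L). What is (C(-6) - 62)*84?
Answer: -5208 + 168*I*√3 ≈ -5208.0 + 290.98*I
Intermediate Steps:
C(L) = √2*√L (C(L) = √(2*L) = √2*√L)
(C(-6) - 62)*84 = (√2*√(-6) - 62)*84 = (√2*(I*√6) - 62)*84 = (2*I*√3 - 62)*84 = (-62 + 2*I*√3)*84 = -5208 + 168*I*√3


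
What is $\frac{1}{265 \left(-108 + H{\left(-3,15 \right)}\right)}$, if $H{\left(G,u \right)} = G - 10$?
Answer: $- \frac{1}{32065} \approx -3.1187 \cdot 10^{-5}$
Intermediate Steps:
$H{\left(G,u \right)} = -10 + G$
$\frac{1}{265 \left(-108 + H{\left(-3,15 \right)}\right)} = \frac{1}{265 \left(-108 - 13\right)} = \frac{1}{265 \left(-121\right)} = \frac{1}{-32065} = - \frac{1}{32065}$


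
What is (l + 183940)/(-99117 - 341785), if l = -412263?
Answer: 228323/440902 ≈ 0.51785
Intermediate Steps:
(l + 183940)/(-99117 - 341785) = (-412263 + 183940)/(-99117 - 341785) = -228323/(-440902) = -228323*(-1/440902) = 228323/440902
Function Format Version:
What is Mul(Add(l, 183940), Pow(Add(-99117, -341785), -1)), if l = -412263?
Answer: Rational(228323, 440902) ≈ 0.51785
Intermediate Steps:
Mul(Add(l, 183940), Pow(Add(-99117, -341785), -1)) = Mul(Add(-412263, 183940), Pow(Add(-99117, -341785), -1)) = Mul(-228323, Pow(-440902, -1)) = Mul(-228323, Rational(-1, 440902)) = Rational(228323, 440902)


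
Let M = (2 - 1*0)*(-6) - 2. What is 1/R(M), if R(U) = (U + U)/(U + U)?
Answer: 1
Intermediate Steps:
M = -14 (M = (2 + 0)*(-6) - 2 = 2*(-6) - 2 = -12 - 2 = -14)
R(U) = 1 (R(U) = (2*U)/((2*U)) = (2*U)*(1/(2*U)) = 1)
1/R(M) = 1/1 = 1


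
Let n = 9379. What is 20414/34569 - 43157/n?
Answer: -1300431427/324222651 ≈ -4.0109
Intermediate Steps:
20414/34569 - 43157/n = 20414/34569 - 43157/9379 = -1300431427/324222651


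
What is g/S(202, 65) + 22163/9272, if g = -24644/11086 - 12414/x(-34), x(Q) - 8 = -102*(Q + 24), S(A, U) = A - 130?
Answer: 521085433103/237751863696 ≈ 2.1917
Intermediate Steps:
S(A, U) = -130 + A
x(Q) = -2440 - 102*Q (x(Q) = 8 - 102*(Q + 24) = 8 - 102*(24 + Q) = 8 + (-2448 - 102*Q) = -2440 - 102*Q)
g = -40738909/2849102 (g = -24644/11086 - 12414/(-2440 - 102*(-34)) = -24644*1/11086 - 12414/(-2440 + 3468) = -12322/5543 - 12414/1028 = -12322/5543 - 12414*1/1028 = -12322/5543 - 6207/514 = -40738909/2849102 ≈ -14.299)
g/S(202, 65) + 22163/9272 = -40738909/(2849102*(-130 + 202)) + 22163/9272 = -40738909/2849102/72 + 22163*(1/9272) = -40738909/2849102*1/72 + 22163/9272 = -40738909/205135344 + 22163/9272 = 521085433103/237751863696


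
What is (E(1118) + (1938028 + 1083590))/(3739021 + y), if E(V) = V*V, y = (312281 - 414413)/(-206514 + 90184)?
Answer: 248454240430/217480207531 ≈ 1.1424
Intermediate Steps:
y = 51066/58165 (y = -102132/(-116330) = -102132*(-1/116330) = 51066/58165 ≈ 0.87795)
E(V) = V²
(E(1118) + (1938028 + 1083590))/(3739021 + y) = (1118² + (1938028 + 1083590))/(3739021 + 51066/58165) = (1249924 + 3021618)/(217480207531/58165) = 4271542*(58165/217480207531) = 248454240430/217480207531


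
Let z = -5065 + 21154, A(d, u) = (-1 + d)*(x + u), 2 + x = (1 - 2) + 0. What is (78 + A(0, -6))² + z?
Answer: 23658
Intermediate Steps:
x = -3 (x = -2 + ((1 - 2) + 0) = -2 + (-1 + 0) = -2 - 1 = -3)
A(d, u) = (-1 + d)*(-3 + u)
z = 16089
(78 + A(0, -6))² + z = (78 + (3 - 1*(-6) - 3*0 + 0*(-6)))² + 16089 = (78 + (3 + 6 + 0 + 0))² + 16089 = (78 + 9)² + 16089 = 87² + 16089 = 7569 + 16089 = 23658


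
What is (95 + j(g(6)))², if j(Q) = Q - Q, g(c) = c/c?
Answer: 9025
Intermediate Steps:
g(c) = 1
j(Q) = 0
(95 + j(g(6)))² = (95 + 0)² = 95² = 9025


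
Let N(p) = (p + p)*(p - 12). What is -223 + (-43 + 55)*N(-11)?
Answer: 5849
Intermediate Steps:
N(p) = 2*p*(-12 + p) (N(p) = (2*p)*(-12 + p) = 2*p*(-12 + p))
-223 + (-43 + 55)*N(-11) = -223 + (-43 + 55)*(2*(-11)*(-12 - 11)) = -223 + 12*(2*(-11)*(-23)) = -223 + 12*506 = -223 + 6072 = 5849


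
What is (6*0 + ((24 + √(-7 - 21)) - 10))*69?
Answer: 966 + 138*I*√7 ≈ 966.0 + 365.11*I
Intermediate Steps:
(6*0 + ((24 + √(-7 - 21)) - 10))*69 = (0 + ((24 + √(-28)) - 10))*69 = (0 + ((24 + 2*I*√7) - 10))*69 = (0 + (14 + 2*I*√7))*69 = (14 + 2*I*√7)*69 = 966 + 138*I*√7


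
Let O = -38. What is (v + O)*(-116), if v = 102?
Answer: -7424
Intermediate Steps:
(v + O)*(-116) = (102 - 38)*(-116) = 64*(-116) = -7424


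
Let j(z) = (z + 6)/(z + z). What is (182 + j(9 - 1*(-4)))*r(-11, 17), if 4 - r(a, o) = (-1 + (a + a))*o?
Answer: 1876645/26 ≈ 72179.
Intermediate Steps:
j(z) = (6 + z)/(2*z) (j(z) = (6 + z)/((2*z)) = (6 + z)*(1/(2*z)) = (6 + z)/(2*z))
r(a, o) = 4 - o*(-1 + 2*a) (r(a, o) = 4 - (-1 + (a + a))*o = 4 - (-1 + 2*a)*o = 4 - o*(-1 + 2*a))
(182 + j(9 - 1*(-4)))*r(-11, 17) = (182 + (6 + (9 - 1*(-4)))/(2*(9 - 1*(-4))))*(4 + 17 - 2*(-11)*17) = (182 + (6 + (9 + 4))/(2*(9 + 4)))*(4 + 17 + 374) = (182 + (1/2)*(6 + 13)/13)*395 = (182 + (1/2)*(1/13)*19)*395 = (182 + 19/26)*395 = (4751/26)*395 = 1876645/26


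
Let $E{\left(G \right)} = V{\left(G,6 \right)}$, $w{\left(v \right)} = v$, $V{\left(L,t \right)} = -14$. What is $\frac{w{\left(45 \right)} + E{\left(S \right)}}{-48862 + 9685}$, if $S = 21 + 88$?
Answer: $- \frac{31}{39177} \approx -0.00079128$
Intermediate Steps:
$S = 109$
$E{\left(G \right)} = -14$
$\frac{w{\left(45 \right)} + E{\left(S \right)}}{-48862 + 9685} = \frac{45 - 14}{-48862 + 9685} = \frac{31}{-39177} = 31 \left(- \frac{1}{39177}\right) = - \frac{31}{39177}$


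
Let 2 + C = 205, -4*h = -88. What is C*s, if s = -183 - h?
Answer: -41615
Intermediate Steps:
h = 22 (h = -1/4*(-88) = 22)
C = 203 (C = -2 + 205 = 203)
s = -205 (s = -183 - 1*22 = -183 - 22 = -205)
C*s = 203*(-205) = -41615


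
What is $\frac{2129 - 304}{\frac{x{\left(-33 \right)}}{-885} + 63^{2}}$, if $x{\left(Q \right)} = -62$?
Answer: $\frac{1615125}{3512627} \approx 0.45981$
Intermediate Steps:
$\frac{2129 - 304}{\frac{x{\left(-33 \right)}}{-885} + 63^{2}} = \frac{2129 - 304}{- \frac{62}{-885} + 63^{2}} = \frac{1825}{\left(-62\right) \left(- \frac{1}{885}\right) + 3969} = \frac{1825}{\frac{62}{885} + 3969} = \frac{1825}{\frac{3512627}{885}} = 1825 \cdot \frac{885}{3512627} = \frac{1615125}{3512627}$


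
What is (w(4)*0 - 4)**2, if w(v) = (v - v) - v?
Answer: 16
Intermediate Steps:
w(v) = -v (w(v) = 0 - v = -v)
(w(4)*0 - 4)**2 = (-1*4*0 - 4)**2 = (-4*0 - 4)**2 = (0 - 4)**2 = (-4)**2 = 16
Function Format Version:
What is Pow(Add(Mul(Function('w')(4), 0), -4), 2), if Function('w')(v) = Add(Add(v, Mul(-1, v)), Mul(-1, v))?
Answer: 16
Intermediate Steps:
Function('w')(v) = Mul(-1, v) (Function('w')(v) = Add(0, Mul(-1, v)) = Mul(-1, v))
Pow(Add(Mul(Function('w')(4), 0), -4), 2) = Pow(Add(Mul(Mul(-1, 4), 0), -4), 2) = Pow(Add(Mul(-4, 0), -4), 2) = Pow(Add(0, -4), 2) = Pow(-4, 2) = 16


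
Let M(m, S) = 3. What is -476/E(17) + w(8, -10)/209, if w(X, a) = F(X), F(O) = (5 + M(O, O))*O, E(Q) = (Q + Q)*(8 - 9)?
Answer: 2990/209 ≈ 14.306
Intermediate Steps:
E(Q) = -2*Q (E(Q) = (2*Q)*(-1) = -2*Q)
F(O) = 8*O (F(O) = (5 + 3)*O = 8*O)
w(X, a) = 8*X
-476/E(17) + w(8, -10)/209 = -476/((-2*17)) + (8*8)/209 = -476/(-34) + 64*(1/209) = -476*(-1/34) + 64/209 = 14 + 64/209 = 2990/209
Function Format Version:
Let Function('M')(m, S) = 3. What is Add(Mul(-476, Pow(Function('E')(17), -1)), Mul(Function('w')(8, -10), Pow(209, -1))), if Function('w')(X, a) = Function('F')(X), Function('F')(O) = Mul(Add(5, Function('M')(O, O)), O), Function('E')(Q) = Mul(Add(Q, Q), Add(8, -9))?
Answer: Rational(2990, 209) ≈ 14.306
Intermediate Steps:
Function('E')(Q) = Mul(-2, Q) (Function('E')(Q) = Mul(Mul(2, Q), -1) = Mul(-2, Q))
Function('F')(O) = Mul(8, O) (Function('F')(O) = Mul(Add(5, 3), O) = Mul(8, O))
Function('w')(X, a) = Mul(8, X)
Add(Mul(-476, Pow(Function('E')(17), -1)), Mul(Function('w')(8, -10), Pow(209, -1))) = Add(Mul(-476, Pow(Mul(-2, 17), -1)), Mul(Mul(8, 8), Pow(209, -1))) = Add(Mul(-476, Pow(-34, -1)), Mul(64, Rational(1, 209))) = Add(Mul(-476, Rational(-1, 34)), Rational(64, 209)) = Add(14, Rational(64, 209)) = Rational(2990, 209)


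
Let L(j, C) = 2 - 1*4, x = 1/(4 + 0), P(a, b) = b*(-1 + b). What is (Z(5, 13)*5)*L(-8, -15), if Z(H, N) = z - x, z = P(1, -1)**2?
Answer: -75/2 ≈ -37.500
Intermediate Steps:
x = 1/4 ≈ 0.25000
z = 4 (z = (-(-1 - 1))**2 = (-1*(-2))**2 = 2**2 = 4)
Z(H, N) = 15/4 (Z(H, N) = 4 - 1*1/4 = 4 - 1/4 = 15/4)
L(j, C) = -2 (L(j, C) = 2 - 4 = -2)
(Z(5, 13)*5)*L(-8, -15) = ((15/4)*5)*(-2) = (75/4)*(-2) = -75/2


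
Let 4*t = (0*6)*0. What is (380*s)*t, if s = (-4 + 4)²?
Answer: 0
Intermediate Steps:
s = 0 (s = 0² = 0)
t = 0 (t = ((0*6)*0)/4 = (0*0)/4 = (¼)*0 = 0)
(380*s)*t = (380*0)*0 = 0*0 = 0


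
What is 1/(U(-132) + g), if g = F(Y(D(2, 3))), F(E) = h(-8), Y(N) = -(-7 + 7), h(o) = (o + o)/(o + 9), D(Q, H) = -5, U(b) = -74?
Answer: -1/90 ≈ -0.011111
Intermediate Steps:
h(o) = 2*o/(9 + o) (h(o) = (2*o)/(9 + o) = 2*o/(9 + o))
Y(N) = 0 (Y(N) = -1*0 = 0)
F(E) = -16 (F(E) = 2*(-8)/(9 - 8) = 2*(-8)/1 = 2*(-8)*1 = -16)
g = -16
1/(U(-132) + g) = 1/(-74 - 16) = 1/(-90) = -1/90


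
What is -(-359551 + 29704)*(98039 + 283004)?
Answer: 125685890421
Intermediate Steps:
-(-359551 + 29704)*(98039 + 283004) = -(-329847)*381043 = -1*(-125685890421) = 125685890421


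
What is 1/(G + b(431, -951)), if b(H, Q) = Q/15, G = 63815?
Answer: 5/318758 ≈ 1.5686e-5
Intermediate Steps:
b(H, Q) = Q/15 (b(H, Q) = Q*(1/15) = Q/15)
1/(G + b(431, -951)) = 1/(63815 + (1/15)*(-951)) = 1/(63815 - 317/5) = 1/(318758/5) = 5/318758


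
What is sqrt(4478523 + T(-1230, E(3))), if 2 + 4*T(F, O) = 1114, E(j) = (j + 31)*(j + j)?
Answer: sqrt(4478801) ≈ 2116.3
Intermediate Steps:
E(j) = 2*j*(31 + j) (E(j) = (31 + j)*(2*j) = 2*j*(31 + j))
T(F, O) = 278 (T(F, O) = -1/2 + (1/4)*1114 = -1/2 + 557/2 = 278)
sqrt(4478523 + T(-1230, E(3))) = sqrt(4478523 + 278) = sqrt(4478801)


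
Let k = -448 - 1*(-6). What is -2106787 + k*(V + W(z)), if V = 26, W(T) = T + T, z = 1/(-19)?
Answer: -40246417/19 ≈ -2.1182e+6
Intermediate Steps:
z = -1/19 ≈ -0.052632
k = -442 (k = -448 + 6 = -442)
W(T) = 2*T
-2106787 + k*(V + W(z)) = -2106787 - 442*(26 + 2*(-1/19)) = -2106787 - 442*(26 - 2/19) = -2106787 - 442*492/19 = -2106787 - 217464/19 = -40246417/19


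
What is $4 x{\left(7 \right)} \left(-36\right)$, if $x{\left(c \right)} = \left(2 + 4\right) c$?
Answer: $-6048$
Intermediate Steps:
$x{\left(c \right)} = 6 c$
$4 x{\left(7 \right)} \left(-36\right) = 4 \cdot 6 \cdot 7 \left(-36\right) = 4 \cdot 42 \left(-36\right) = 168 \left(-36\right) = -6048$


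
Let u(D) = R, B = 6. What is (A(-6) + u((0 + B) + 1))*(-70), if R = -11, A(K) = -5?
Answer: 1120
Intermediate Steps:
u(D) = -11
(A(-6) + u((0 + B) + 1))*(-70) = (-5 - 11)*(-70) = -16*(-70) = 1120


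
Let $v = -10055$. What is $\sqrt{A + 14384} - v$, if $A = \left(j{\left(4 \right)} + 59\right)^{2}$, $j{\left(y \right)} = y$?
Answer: $10055 + \sqrt{18353} \approx 10190.0$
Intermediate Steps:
$A = 3969$ ($A = \left(4 + 59\right)^{2} = 63^{2} = 3969$)
$\sqrt{A + 14384} - v = \sqrt{3969 + 14384} - -10055 = \sqrt{18353} + 10055 = 10055 + \sqrt{18353}$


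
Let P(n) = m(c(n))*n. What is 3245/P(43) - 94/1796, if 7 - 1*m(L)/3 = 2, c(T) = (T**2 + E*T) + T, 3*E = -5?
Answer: 576739/115842 ≈ 4.9787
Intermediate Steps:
E = -5/3 (E = (1/3)*(-5) = -5/3 ≈ -1.6667)
c(T) = T**2 - 2*T/3 (c(T) = (T**2 - 5*T/3) + T = T**2 - 2*T/3)
m(L) = 15 (m(L) = 21 - 3*2 = 21 - 6 = 15)
P(n) = 15*n
3245/P(43) - 94/1796 = 3245/((15*43)) - 94/1796 = 3245/645 - 94*1/1796 = 3245*(1/645) - 47/898 = 649/129 - 47/898 = 576739/115842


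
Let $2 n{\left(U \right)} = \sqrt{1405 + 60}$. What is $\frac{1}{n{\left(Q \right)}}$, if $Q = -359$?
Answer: $\frac{2 \sqrt{1465}}{1465} \approx 0.052253$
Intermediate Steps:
$n{\left(U \right)} = \frac{\sqrt{1465}}{2}$ ($n{\left(U \right)} = \frac{\sqrt{1405 + 60}}{2} = \frac{\sqrt{1465}}{2}$)
$\frac{1}{n{\left(Q \right)}} = \frac{1}{\frac{1}{2} \sqrt{1465}} = \frac{2 \sqrt{1465}}{1465}$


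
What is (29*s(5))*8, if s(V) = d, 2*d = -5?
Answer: -580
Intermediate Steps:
d = -5/2 (d = (1/2)*(-5) = -5/2 ≈ -2.5000)
s(V) = -5/2
(29*s(5))*8 = (29*(-5/2))*8 = -145/2*8 = -580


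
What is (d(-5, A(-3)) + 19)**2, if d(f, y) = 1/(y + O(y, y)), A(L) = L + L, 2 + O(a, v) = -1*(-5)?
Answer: 3136/9 ≈ 348.44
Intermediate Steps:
O(a, v) = 3 (O(a, v) = -2 - 1*(-5) = -2 + 5 = 3)
A(L) = 2*L
d(f, y) = 1/(3 + y) (d(f, y) = 1/(y + 3) = 1/(3 + y))
(d(-5, A(-3)) + 19)**2 = (1/(3 + 2*(-3)) + 19)**2 = (1/(3 - 6) + 19)**2 = (1/(-3) + 19)**2 = (-1/3 + 19)**2 = (56/3)**2 = 3136/9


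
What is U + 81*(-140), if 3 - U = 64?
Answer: -11401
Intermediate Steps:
U = -61 (U = 3 - 1*64 = 3 - 64 = -61)
U + 81*(-140) = -61 + 81*(-140) = -61 - 11340 = -11401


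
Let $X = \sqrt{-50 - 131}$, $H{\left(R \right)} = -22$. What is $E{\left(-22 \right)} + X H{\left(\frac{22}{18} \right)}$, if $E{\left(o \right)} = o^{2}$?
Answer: $484 - 22 i \sqrt{181} \approx 484.0 - 295.98 i$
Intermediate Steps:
$X = i \sqrt{181}$ ($X = \sqrt{-181} = i \sqrt{181} \approx 13.454 i$)
$E{\left(-22 \right)} + X H{\left(\frac{22}{18} \right)} = \left(-22\right)^{2} + i \sqrt{181} \left(-22\right) = 484 - 22 i \sqrt{181}$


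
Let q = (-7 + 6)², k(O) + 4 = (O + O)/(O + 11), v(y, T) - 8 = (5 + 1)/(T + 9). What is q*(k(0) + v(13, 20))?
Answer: 122/29 ≈ 4.2069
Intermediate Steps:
v(y, T) = 8 + 6/(9 + T) (v(y, T) = 8 + (5 + 1)/(T + 9) = 8 + 6/(9 + T))
k(O) = -4 + 2*O/(11 + O) (k(O) = -4 + (O + O)/(O + 11) = -4 + (2*O)/(11 + O) = -4 + 2*O/(11 + O))
q = 1 (q = (-1)² = 1)
q*(k(0) + v(13, 20)) = 1*(2*(-22 - 1*0)/(11 + 0) + 2*(39 + 4*20)/(9 + 20)) = 1*(2*(-22 + 0)/11 + 2*(39 + 80)/29) = 1*(2*(1/11)*(-22) + 2*(1/29)*119) = 1*(-4 + 238/29) = 1*(122/29) = 122/29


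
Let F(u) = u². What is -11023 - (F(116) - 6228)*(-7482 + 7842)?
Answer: -2613103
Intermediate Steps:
-11023 - (F(116) - 6228)*(-7482 + 7842) = -11023 - (116² - 6228)*(-7482 + 7842) = -11023 - (13456 - 6228)*360 = -11023 - 7228*360 = -11023 - 1*2602080 = -11023 - 2602080 = -2613103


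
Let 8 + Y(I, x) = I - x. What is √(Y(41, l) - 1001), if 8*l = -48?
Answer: I*√962 ≈ 31.016*I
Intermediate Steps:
l = -6 (l = (⅛)*(-48) = -6)
Y(I, x) = -8 + I - x (Y(I, x) = -8 + (I - x) = -8 + I - x)
√(Y(41, l) - 1001) = √((-8 + 41 - 1*(-6)) - 1001) = √((-8 + 41 + 6) - 1001) = √(39 - 1001) = √(-962) = I*√962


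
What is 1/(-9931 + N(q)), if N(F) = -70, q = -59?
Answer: -1/10001 ≈ -9.9990e-5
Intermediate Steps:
1/(-9931 + N(q)) = 1/(-9931 - 70) = 1/(-10001) = -1/10001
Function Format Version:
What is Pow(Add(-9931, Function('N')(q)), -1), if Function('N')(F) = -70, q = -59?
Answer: Rational(-1, 10001) ≈ -9.9990e-5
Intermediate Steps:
Pow(Add(-9931, Function('N')(q)), -1) = Pow(Add(-9931, -70), -1) = Pow(-10001, -1) = Rational(-1, 10001)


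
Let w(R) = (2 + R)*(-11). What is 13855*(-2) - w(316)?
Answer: -24212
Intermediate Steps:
w(R) = -22 - 11*R
13855*(-2) - w(316) = 13855*(-2) - (-22 - 11*316) = -27710 - (-22 - 3476) = -27710 - 1*(-3498) = -27710 + 3498 = -24212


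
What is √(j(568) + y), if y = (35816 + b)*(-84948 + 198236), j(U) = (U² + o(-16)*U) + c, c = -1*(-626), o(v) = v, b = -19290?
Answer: 15*√8322274 ≈ 43273.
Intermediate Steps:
c = 626
j(U) = 626 + U² - 16*U (j(U) = (U² - 16*U) + 626 = 626 + U² - 16*U)
y = 1872197488 (y = (35816 - 19290)*(-84948 + 198236) = 16526*113288 = 1872197488)
√(j(568) + y) = √((626 + 568² - 16*568) + 1872197488) = √((626 + 322624 - 9088) + 1872197488) = √(314162 + 1872197488) = √1872511650 = 15*√8322274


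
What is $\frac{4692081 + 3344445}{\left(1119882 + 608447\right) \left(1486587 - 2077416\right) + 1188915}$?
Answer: $- \frac{1339421}{170190950971} \approx -7.8701 \cdot 10^{-6}$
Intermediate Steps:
$\frac{4692081 + 3344445}{\left(1119882 + 608447\right) \left(1486587 - 2077416\right) + 1188915} = \frac{8036526}{1728329 \left(-590829\right) + 1188915} = \frac{8036526}{-1021146894741 + 1188915} = \frac{8036526}{-1021145705826} = 8036526 \left(- \frac{1}{1021145705826}\right) = - \frac{1339421}{170190950971}$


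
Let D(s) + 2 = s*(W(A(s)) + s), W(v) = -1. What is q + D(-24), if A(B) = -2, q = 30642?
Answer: 31240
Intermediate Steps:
D(s) = -2 + s*(-1 + s)
q + D(-24) = 30642 + (-2 + (-24)² - 1*(-24)) = 30642 + (-2 + 576 + 24) = 30642 + 598 = 31240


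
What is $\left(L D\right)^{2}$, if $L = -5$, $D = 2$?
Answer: $100$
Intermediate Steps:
$\left(L D\right)^{2} = \left(\left(-5\right) 2\right)^{2} = \left(-10\right)^{2} = 100$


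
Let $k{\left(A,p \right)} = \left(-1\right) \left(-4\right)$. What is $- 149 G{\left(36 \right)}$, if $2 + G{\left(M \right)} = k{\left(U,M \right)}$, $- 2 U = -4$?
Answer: $-298$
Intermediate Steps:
$U = 2$ ($U = \left(- \frac{1}{2}\right) \left(-4\right) = 2$)
$k{\left(A,p \right)} = 4$
$G{\left(M \right)} = 2$ ($G{\left(M \right)} = -2 + 4 = 2$)
$- 149 G{\left(36 \right)} = \left(-149\right) 2 = -298$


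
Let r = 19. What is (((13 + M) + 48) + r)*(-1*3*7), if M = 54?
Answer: -2814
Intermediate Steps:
(((13 + M) + 48) + r)*(-1*3*7) = (((13 + 54) + 48) + 19)*(-1*3*7) = ((67 + 48) + 19)*(-3*7) = (115 + 19)*(-21) = 134*(-21) = -2814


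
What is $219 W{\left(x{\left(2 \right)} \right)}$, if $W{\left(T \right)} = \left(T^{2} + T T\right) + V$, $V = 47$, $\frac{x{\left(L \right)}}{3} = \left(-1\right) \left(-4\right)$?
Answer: $73365$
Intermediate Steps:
$x{\left(L \right)} = 12$ ($x{\left(L \right)} = 3 \left(\left(-1\right) \left(-4\right)\right) = 3 \cdot 4 = 12$)
$W{\left(T \right)} = 47 + 2 T^{2}$ ($W{\left(T \right)} = \left(T^{2} + T T\right) + 47 = \left(T^{2} + T^{2}\right) + 47 = 2 T^{2} + 47 = 47 + 2 T^{2}$)
$219 W{\left(x{\left(2 \right)} \right)} = 219 \left(47 + 2 \cdot 12^{2}\right) = 219 \left(47 + 2 \cdot 144\right) = 219 \left(47 + 288\right) = 219 \cdot 335 = 73365$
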